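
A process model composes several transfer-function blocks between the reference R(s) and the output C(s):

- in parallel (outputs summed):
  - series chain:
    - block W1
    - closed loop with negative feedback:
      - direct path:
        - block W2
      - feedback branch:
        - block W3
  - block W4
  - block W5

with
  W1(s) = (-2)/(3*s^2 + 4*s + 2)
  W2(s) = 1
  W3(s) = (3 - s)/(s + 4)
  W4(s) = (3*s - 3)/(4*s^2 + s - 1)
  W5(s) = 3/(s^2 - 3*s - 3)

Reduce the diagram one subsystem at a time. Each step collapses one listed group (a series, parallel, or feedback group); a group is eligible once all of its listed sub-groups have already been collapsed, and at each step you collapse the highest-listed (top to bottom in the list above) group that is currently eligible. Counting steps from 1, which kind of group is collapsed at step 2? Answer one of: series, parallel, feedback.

(1) collapse the loop (W2 forward, W3 return)
(2) combine W1, [W2/(1+W2*W3)] in series
(3) reduce the parallel group (W1*[W2/(1+W2*W3)]), W4, W5
Step 2: series.

Answer: series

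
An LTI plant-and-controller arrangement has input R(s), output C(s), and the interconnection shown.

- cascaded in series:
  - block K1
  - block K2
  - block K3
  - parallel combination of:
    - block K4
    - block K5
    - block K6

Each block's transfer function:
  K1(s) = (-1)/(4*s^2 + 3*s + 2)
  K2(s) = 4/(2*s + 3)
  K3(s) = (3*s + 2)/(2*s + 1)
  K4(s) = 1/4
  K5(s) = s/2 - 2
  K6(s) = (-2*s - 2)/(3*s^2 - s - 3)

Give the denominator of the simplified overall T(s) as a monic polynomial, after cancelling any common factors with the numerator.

First reduce the diagram to T(s).

1. combine K4, K5, K6 in parallel; result (6*s^3 - 23*s^2 - 7*s + 13)/(12*s^2 - 4*s - 12)
2. series reduction of K1, K2, K3, (K4+K5+K6); result (-18*s^4 + 57*s^3 + 67*s^2 - 25*s - 26)/(48*s^6 + 116*s^5 + 40*s^4 - 101*s^3 - 139*s^2 - 81*s - 18)
T(s) is the step-2 result (common factors already cancelled). Leading coefficient of the denominator: 48. Divide through by 48 for the monic polynomial.

Answer: s^6 + 29*s^5/12 + 5*s^4/6 - 101*s^3/48 - 139*s^2/48 - 27*s/16 - 3/8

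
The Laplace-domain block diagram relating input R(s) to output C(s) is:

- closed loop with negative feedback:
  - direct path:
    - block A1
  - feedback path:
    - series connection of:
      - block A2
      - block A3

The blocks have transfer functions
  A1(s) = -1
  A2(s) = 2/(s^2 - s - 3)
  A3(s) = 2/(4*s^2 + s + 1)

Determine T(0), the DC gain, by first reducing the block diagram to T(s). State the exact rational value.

Step 1. multiply A2, A3 (series): 4/(4*s^4 - 3*s^3 - 12*s^2 - 4*s - 3)
Step 2. close the feedback loop around A1, (A2*A3): (-4*s^4 + 3*s^3 + 12*s^2 + 4*s + 3)/(4*s^4 - 3*s^3 - 12*s^2 - 4*s - 7)
Evaluating the step-2 result (the overall T(s)) at s = 0 gives T(0) = 3/(-7) = -3/7.

Answer: -3/7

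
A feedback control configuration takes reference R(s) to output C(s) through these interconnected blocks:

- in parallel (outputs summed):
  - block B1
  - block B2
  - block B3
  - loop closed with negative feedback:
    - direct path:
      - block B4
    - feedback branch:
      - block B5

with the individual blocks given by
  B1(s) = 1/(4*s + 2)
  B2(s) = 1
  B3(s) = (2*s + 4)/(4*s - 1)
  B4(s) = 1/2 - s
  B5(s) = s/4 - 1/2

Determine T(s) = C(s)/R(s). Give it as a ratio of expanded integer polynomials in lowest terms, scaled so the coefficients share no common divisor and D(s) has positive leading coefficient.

First reduce the diagram to T(s).

Step 1. feedback reduction of B4, B5: (8*s - 4)/(2*s^2 - 5*s - 6)
Step 2. combine B1, B2, B3, [B4/(1+B4*B5)] in parallel, which is the overall transfer function T(s) = C(s)/R(s) in lowest terms

Answer: (48*s^4 + 64*s^3 - 306*s^2 - 225*s - 22)/(32*s^4 - 72*s^3 - 120*s^2 - 14*s + 12)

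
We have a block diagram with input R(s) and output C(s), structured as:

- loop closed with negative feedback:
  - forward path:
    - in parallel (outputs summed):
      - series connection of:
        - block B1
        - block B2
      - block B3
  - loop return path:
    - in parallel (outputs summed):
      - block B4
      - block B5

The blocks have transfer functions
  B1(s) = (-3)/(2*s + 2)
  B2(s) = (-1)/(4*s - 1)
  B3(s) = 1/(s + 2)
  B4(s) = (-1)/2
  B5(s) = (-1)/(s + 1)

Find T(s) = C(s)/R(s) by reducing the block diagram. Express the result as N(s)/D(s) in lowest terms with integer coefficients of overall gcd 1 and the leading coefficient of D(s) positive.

Step 1: multiply B1, B2 (series); result 3/(8*s^2 + 6*s - 2)
Step 2: sum the parallel branches (B1*B2), B3; result (8*s^2 + 9*s + 4)/(8*s^3 + 22*s^2 + 10*s - 4)
Step 3: combine B4, B5 in parallel; result (-s - 3)/(2*s + 2)
Step 4: close the feedback loop around ((B1*B2)+B3), (B4+B5), giving the overall T(s)

Hence the answer: (16*s^3 + 34*s^2 + 26*s + 8)/(16*s^4 + 52*s^3 + 31*s^2 - 19*s - 20)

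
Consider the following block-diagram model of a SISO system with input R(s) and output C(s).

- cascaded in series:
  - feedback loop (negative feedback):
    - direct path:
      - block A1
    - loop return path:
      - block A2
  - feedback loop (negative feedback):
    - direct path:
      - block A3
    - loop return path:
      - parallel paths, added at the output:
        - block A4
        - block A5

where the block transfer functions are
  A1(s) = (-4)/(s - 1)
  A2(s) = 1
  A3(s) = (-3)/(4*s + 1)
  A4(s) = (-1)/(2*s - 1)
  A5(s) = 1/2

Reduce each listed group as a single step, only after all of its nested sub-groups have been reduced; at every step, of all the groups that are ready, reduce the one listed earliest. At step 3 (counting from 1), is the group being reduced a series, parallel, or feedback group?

The answer is feedback.

Reasoning:
1. collapse the loop (A1 forward, A2 return)
2. parallel reduction of A4, A5
3. close the feedback loop around A3, (A4+A5)
4. cascade [A1/(1+A1*A2)], [A3/(1+A3*(A4+A5))]
The group at step 3 is a feedback group.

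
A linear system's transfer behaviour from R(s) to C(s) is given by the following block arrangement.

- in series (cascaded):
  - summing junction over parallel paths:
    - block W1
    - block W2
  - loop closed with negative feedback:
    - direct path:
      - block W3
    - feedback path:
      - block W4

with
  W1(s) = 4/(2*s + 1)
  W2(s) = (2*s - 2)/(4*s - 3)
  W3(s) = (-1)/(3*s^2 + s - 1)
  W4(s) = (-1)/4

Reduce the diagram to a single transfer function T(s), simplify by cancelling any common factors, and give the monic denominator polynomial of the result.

Answer: s^4 + s^3/12 - 17*s^2/24 - s/16 + 3/32

Working:
1. add W1, W2 (parallel) gives (4*s^2 + 14*s - 14)/(8*s^2 - 2*s - 3)
2. apply the feedback formula to W3, W4 gives (-4)/(12*s^2 + 4*s - 3)
3. combine (W1+W2), [W3/(1+W3*W4)] in series gives (-16*s^2 - 56*s + 56)/(96*s^4 + 8*s^3 - 68*s^2 - 6*s + 9)
No further cancellation is possible in the step-3 result, so that is T(s). Its denominator becomes monic after dividing by the leading coefficient 96.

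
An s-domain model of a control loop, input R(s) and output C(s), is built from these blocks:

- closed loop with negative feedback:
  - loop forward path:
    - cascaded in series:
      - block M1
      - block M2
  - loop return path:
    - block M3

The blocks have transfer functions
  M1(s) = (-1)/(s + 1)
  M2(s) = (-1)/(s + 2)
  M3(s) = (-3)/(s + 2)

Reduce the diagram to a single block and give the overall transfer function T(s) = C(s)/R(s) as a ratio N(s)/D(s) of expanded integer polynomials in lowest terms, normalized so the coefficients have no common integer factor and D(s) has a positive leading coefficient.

Reducing step by step:

Step 1 - multiply M1, M2 (series), giving 1/(s^2 + 3*s + 2)
Step 2 - reduce the feedback loop with forward (M1*M2) and return M3: this yields T(s), and no further normalization is needed

Answer: (s + 2)/(s^3 + 5*s^2 + 8*s + 1)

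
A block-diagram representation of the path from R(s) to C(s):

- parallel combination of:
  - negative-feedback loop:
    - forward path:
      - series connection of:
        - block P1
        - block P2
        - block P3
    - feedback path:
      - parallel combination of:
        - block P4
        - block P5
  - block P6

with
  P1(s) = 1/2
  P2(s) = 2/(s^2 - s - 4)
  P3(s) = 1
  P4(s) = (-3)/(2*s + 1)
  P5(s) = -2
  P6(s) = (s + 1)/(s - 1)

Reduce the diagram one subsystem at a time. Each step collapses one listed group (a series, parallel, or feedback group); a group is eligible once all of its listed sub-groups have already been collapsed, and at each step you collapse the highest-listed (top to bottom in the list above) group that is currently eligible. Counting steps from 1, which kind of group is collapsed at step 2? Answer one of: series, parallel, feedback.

The answer is parallel.

Reasoning:
Step 1 - combine P1, P2, P3 in series
Step 2 - combine P4, P5 in parallel
Step 3 - reduce the feedback loop with forward (P1*P2*P3) and return (P4+P5)
Step 4 - parallel reduction of [(P1*P2*P3)/(1+(P1*P2*P3)*(P4+P5))], P6
At step 2 the group reduced is parallel.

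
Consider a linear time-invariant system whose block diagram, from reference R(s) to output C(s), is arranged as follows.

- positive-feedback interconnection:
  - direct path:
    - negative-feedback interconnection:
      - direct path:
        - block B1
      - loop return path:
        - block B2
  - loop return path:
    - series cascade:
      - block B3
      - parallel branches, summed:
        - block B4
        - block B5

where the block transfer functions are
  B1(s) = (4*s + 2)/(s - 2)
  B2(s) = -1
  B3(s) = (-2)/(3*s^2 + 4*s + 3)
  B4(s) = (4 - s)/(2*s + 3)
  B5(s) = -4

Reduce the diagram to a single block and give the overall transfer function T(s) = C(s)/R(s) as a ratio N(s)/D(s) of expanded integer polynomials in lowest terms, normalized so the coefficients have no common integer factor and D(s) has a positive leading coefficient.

(1) collapse the loop (B1 forward, B2 return), giving (-4*s - 2)/(3*s + 4)
(2) combine B4, B5 in parallel, giving (-9*s - 8)/(2*s + 3)
(3) cascade B3, (B4+B5), giving (18*s + 16)/(6*s^3 + 17*s^2 + 18*s + 9)
(4) apply the feedback formula to [B1/(1+B1*B2)], (B3*(B4+B5)), giving the overall T(s)

Final answer: (-24*s^4 - 80*s^3 - 106*s^2 - 72*s - 18)/(18*s^4 + 75*s^3 + 194*s^2 + 199*s + 68)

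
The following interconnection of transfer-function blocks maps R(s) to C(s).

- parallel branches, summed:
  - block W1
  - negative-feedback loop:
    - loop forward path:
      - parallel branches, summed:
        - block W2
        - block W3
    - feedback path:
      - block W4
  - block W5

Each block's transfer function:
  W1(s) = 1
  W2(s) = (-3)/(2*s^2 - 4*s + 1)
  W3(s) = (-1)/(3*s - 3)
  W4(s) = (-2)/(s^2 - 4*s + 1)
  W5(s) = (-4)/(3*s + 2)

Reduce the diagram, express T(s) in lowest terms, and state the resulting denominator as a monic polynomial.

The answer is s^6 - 19*s^5/3 + 65*s^4/6 - 5*s^3/2 - 43*s^2/18 + 17*s/18 - 19/9.

Reasoning:
1. reduce the parallel group W2, W3; result (-2*s^2 - 5*s + 8)/(6*s^3 - 18*s^2 + 15*s - 3)
2. reduce the feedback loop with forward (W2+W3) and return W4; result (-2*s^4 + 3*s^3 + 26*s^2 - 37*s + 8)/(6*s^5 - 42*s^4 + 93*s^3 - 77*s^2 + 37*s - 19)
3. sum the parallel branches W1, [(W2+W3)/(1+(W2+W3)*W4)], W5; result (18*s^6 - 144*s^5 + 368*s^4 - 333*s^3 + 206*s^2 - 181*s + 54)/(18*s^6 - 114*s^5 + 195*s^4 - 45*s^3 - 43*s^2 + 17*s - 38)
No further cancellation is possible in the step-3 result, so that is T(s). Its denominator becomes monic after dividing by the leading coefficient 18.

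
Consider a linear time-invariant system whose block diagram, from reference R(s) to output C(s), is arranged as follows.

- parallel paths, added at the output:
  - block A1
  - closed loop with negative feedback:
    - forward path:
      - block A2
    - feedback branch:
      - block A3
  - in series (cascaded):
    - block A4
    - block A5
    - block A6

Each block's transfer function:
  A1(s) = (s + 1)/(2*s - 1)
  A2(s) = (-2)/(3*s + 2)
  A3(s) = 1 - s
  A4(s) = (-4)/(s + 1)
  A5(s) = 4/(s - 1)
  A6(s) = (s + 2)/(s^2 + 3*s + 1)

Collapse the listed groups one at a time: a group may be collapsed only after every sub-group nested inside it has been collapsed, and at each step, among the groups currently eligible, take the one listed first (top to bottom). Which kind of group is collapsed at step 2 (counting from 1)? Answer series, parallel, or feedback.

Answer: series

Working:
1. close the feedback loop around A2, A3
2. cascade A4, A5, A6
3. sum the parallel branches A1, [A2/(1+A2*A3)], (A4*A5*A6)
The group at step 2 is a series group.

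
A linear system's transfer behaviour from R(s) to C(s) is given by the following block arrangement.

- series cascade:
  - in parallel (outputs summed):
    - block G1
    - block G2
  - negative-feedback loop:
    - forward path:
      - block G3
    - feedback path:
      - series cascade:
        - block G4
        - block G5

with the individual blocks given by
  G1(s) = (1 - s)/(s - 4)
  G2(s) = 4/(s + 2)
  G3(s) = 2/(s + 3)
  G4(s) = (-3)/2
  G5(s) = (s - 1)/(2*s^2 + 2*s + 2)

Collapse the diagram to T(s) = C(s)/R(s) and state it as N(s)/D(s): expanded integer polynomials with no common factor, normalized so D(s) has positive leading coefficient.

Answer: (-4*s^4 + 8*s^3 - 48*s^2 - 44*s - 56)/(2*s^5 + 4*s^4 - 27*s^3 - 65*s^2 - 58*s - 72)

Working:
Step 1 - combine G1, G2 in parallel; result (-s^2 + 3*s - 14)/(s^2 - 2*s - 8)
Step 2 - reduce the series chain G4, G5; result (3 - 3*s)/(4*s^2 + 4*s + 4)
Step 3 - apply the feedback formula to G3, (G4*G5); result (4*s^2 + 4*s + 4)/(2*s^3 + 8*s^2 + 5*s + 9)
Step 4 - combine (G1+G2), [G3/(1+G3*(G4*G5))] in series; the result is T(s) itself (integer coefficients, no common factor, positive leading denominator coefficient)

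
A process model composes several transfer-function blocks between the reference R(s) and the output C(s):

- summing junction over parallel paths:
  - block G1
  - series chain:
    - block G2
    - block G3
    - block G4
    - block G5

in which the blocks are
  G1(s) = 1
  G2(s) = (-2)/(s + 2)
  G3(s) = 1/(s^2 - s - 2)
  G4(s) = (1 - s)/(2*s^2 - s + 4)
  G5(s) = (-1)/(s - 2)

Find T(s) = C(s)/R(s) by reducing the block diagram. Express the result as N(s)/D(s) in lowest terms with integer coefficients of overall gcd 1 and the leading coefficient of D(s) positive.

Answer: (2*s^6 - 3*s^5 - 7*s^4 + 10*s^3 - 12*s^2 + 6*s + 34)/(2*s^6 - 3*s^5 - 7*s^4 + 10*s^3 - 12*s^2 + 8*s + 32)

Working:
Step 1 - reduce the series chain G2, G3, G4, G5; result (2 - 2*s)/(2*s^6 - 3*s^5 - 7*s^4 + 10*s^3 - 12*s^2 + 8*s + 32)
Step 2 - add G1, (G2*G3*G4*G5) (parallel); the result is T(s) itself (integer coefficients, no common factor, positive leading denominator coefficient)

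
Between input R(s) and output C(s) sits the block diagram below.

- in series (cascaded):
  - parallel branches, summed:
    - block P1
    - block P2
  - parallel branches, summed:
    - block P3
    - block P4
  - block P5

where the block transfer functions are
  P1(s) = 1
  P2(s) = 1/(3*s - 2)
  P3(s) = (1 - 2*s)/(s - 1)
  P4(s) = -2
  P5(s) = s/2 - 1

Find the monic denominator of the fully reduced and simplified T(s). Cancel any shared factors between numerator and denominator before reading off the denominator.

Step 1: add P1, P2 (parallel): (3*s - 1)/(3*s - 2)
Step 2: parallel reduction of P3, P4: (3 - 4*s)/(s - 1)
Step 3: reduce the series chain (P1+P2), (P3+P4), P5: (-12*s^3 + 37*s^2 - 29*s + 6)/(6*s^2 - 10*s + 4)
No further cancellation is possible in the step-3 result, so that is T(s). Its denominator becomes monic after dividing by the leading coefficient 6.

Therefore the answer is s^2 - 5*s/3 + 2/3.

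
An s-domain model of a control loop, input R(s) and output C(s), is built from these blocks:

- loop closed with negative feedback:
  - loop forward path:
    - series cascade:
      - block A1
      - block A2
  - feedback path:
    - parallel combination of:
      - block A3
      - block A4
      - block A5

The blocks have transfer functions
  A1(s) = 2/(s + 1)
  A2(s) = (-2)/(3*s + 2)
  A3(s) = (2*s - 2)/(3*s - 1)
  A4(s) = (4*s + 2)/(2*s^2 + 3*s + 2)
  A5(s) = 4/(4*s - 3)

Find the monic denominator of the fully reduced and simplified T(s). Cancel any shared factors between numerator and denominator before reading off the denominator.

First reduce the diagram to T(s).

1. combine A1, A2 in series = (-4)/(3*s^2 + 5*s + 2)
2. parallel reduction of A3, A4, A5 = (16*s^4 + 68*s^3 - 14*s^2 - 12*s + 10)/(24*s^4 + 10*s^3 - 9*s^2 - 17*s + 6)
3. close the feedback loop around (A1*A2), (A3+A4+A5) = (-96*s^4 - 40*s^3 + 36*s^2 + 68*s - 24)/(72*s^6 + 150*s^5 + 7*s^4 - 348*s^3 - 29*s^2 + 44*s - 28)
T(s) is the step-3 result (common factors already cancelled). Leading coefficient of the denominator: 72. Divide through by 72 for the monic polynomial.

Answer: s^6 + 25*s^5/12 + 7*s^4/72 - 29*s^3/6 - 29*s^2/72 + 11*s/18 - 7/18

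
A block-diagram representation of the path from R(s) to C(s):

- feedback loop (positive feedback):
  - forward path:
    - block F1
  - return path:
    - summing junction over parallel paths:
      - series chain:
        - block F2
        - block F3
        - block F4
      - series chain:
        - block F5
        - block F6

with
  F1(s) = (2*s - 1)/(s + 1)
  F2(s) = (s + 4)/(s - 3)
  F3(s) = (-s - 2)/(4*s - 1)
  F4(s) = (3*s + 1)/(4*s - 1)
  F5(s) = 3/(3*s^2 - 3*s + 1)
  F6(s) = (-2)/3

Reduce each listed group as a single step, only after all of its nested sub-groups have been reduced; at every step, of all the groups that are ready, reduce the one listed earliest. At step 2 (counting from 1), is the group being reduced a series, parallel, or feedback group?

Step 1 - multiply F2, F3, F4 (series)
Step 2 - combine F5, F6 in series
Step 3 - combine (F2*F3*F4), (F5*F6) in parallel
Step 4 - feedback reduction of F1, ((F2*F3*F4)+(F5*F6))
The group at step 2 is a series group.

Final answer: series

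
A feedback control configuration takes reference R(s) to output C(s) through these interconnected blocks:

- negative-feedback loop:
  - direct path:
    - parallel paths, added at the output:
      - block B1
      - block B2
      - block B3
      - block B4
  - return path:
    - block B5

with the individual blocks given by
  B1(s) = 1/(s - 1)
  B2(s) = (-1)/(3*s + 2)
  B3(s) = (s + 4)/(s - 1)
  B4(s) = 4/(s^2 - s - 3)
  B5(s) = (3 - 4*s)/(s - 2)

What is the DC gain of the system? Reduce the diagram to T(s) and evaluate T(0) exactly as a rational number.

1. reduce the parallel group B1, B2, B3, B4 -> (3*s^4 + 13*s^3 - 2*s^2 - 63*s - 41)/(3*s^4 - 4*s^3 - 10*s^2 + 5*s + 6)
2. reduce the feedback loop with forward (B1+B2+B3+B4) and return B5 -> (-3*s^5 - 7*s^4 + 28*s^3 + 59*s^2 - 85*s - 82)/(9*s^5 + 53*s^4 - 45*s^3 - 271*s^2 + 29*s + 135)
The step-2 result is T(s). Setting s = 0: T(0) = -82/135.

Hence the answer: -82/135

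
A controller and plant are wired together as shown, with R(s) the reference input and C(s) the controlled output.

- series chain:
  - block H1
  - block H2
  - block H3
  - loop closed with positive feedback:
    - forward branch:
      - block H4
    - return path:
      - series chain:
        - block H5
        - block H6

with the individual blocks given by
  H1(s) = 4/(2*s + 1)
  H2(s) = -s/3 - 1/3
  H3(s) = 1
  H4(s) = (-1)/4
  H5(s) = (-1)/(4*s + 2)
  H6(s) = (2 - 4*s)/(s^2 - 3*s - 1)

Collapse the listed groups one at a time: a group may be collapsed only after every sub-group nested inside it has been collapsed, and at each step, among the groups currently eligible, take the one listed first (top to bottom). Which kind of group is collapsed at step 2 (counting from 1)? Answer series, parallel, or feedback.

(1) multiply H5, H6 (series)
(2) collapse the loop (H4 forward, (H5*H6) return)
(3) multiply H1, H2, H3, [H4/(1-H4*(H5*H6))] (series)
At step 2 the group reduced is feedback.

Hence the answer: feedback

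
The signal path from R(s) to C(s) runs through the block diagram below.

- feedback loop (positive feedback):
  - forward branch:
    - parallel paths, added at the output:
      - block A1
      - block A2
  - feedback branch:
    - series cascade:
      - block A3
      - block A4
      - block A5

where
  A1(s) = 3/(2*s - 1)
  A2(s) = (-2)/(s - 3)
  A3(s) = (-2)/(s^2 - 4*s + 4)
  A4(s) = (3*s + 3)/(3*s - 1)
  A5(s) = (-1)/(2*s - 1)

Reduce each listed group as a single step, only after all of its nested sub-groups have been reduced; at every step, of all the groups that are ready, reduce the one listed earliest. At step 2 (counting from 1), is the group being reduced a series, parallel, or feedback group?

Step 1. parallel reduction of A1, A2
Step 2. series reduction of A3, A4, A5
Step 3. apply the feedback formula to (A1+A2), (A3*A4*A5)
The group at step 2 is a series group.

Therefore the answer is series.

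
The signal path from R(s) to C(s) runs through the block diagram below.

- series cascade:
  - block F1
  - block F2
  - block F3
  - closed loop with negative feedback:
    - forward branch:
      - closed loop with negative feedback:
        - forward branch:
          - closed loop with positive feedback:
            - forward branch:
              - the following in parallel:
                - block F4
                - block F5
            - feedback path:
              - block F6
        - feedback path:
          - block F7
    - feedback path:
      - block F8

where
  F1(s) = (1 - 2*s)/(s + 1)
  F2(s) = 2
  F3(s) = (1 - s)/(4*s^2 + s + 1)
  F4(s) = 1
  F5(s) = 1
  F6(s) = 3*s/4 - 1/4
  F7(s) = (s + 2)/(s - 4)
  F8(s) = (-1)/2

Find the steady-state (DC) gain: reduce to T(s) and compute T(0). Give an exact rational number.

The answer is -8.

Reasoning:
Step 1. parallel reduction of F4, F5, giving 2
Step 2. apply the feedback formula to (F4+F5), F6, giving (-4)/(3*s - 3)
Step 3. apply the feedback formula to [(F4+F5)/(1-(F4+F5)*F6)], F7, giving (16 - 4*s)/(3*s^2 - 19*s + 4)
Step 4. collapse the loop ([[(F4+F5)/(1-(F4+F5)*F6)]/(1+[(F4+F5)/(1-(F4+F5)*F6)]*F7)] forward, F8 return), giving (16 - 4*s)/(3*s^2 - 17*s - 4)
Step 5. series reduction of F1, F2, F3, [[[(F4+F5)/(1-(F4+F5)*F6)]/(1+[(F4+F5)/(1-(F4+F5)*F6)]*F7)]/(1+[[(F4+F5)/(1-(F4+F5)*F6)]/(1+[(F4+F5)/(1-(F4+F5)*F6)]*F7)]*F8)], giving (-16*s^3 + 88*s^2 - 104*s + 32)/(12*s^5 - 53*s^4 - 95*s^3 - 51*s^2 - 25*s - 4)
The step-5 result is T(s). Setting s = 0: T(0) = 32/(-4) = -8.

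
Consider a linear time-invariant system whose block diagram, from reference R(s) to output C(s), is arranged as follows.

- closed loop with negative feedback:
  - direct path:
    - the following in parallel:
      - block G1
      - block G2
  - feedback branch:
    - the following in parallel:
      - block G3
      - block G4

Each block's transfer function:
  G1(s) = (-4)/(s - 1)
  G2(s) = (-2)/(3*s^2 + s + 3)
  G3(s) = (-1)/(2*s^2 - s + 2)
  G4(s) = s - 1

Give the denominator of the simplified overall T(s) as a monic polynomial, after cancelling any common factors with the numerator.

First reduce the diagram to T(s).

Step 1. combine G1, G2 in parallel -> (-12*s^2 - 6*s - 10)/(3*s^3 - 2*s^2 + 2*s - 3)
Step 2. reduce the parallel group G3, G4 -> (2*s^3 - 3*s^2 + 3*s - 3)/(2*s^2 - s + 2)
Step 3. feedback reduction of (G1+G2), (G3+G4) -> (24*s^4 + 38*s^2 + 2*s + 20)/(18*s^5 - 17*s^4 + 26*s^3 - 36*s^2 + 5*s - 24)
T(s) is the step-3 result (common factors already cancelled). Leading coefficient of the denominator: 18. Divide through by 18 for the monic polynomial.

Answer: s^5 - 17*s^4/18 + 13*s^3/9 - 2*s^2 + 5*s/18 - 4/3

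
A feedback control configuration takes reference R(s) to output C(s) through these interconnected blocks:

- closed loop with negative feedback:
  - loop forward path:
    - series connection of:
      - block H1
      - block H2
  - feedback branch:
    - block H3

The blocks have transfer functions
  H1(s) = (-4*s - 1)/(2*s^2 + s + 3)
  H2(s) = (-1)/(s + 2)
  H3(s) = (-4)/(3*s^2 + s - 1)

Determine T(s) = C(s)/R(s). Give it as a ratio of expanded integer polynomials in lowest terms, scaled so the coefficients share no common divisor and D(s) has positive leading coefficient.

Answer: (12*s^3 + 7*s^2 - 3*s - 1)/(6*s^5 + 17*s^4 + 18*s^3 + 18*s^2 - 15*s - 10)

Working:
1. cascade H1, H2 = (4*s + 1)/(2*s^3 + 5*s^2 + 5*s + 6)
2. feedback reduction of (H1*H2), H3; the result is T(s) itself (integer coefficients, no common factor, positive leading denominator coefficient)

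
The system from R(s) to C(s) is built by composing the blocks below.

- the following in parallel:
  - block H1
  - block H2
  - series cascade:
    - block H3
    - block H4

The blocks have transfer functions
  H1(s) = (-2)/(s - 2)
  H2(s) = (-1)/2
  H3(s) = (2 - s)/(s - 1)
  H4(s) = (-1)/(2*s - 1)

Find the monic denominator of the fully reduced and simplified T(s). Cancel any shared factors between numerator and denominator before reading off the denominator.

(1) reduce the series chain H3, H4, giving (s - 2)/(2*s^2 - 3*s + 1)
(2) reduce the parallel group H1, H2, (H3*H4), giving (-2*s^3 + s^2 - 3*s + 6)/(4*s^3 - 14*s^2 + 14*s - 4)
T(s) is the step-2 result (common factors already cancelled). Leading coefficient of the denominator: 4. Divide through by 4 for the monic polynomial.

Hence the answer: s^3 - 7*s^2/2 + 7*s/2 - 1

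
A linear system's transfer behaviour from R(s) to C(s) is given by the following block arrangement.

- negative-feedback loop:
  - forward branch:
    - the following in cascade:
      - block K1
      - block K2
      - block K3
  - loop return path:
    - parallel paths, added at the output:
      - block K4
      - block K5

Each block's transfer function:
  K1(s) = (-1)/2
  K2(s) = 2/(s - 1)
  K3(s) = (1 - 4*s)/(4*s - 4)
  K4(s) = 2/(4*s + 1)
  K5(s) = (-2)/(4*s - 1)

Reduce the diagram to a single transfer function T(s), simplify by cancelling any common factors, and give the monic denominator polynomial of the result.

The answer is s^3 - 7*s^2/4 + s/2.

Reasoning:
1. reduce the series chain K1, K2, K3 gives (4*s - 1)/(4*s^2 - 8*s + 4)
2. parallel reduction of K4, K5 gives (-4)/(16*s^2 - 1)
3. apply the feedback formula to (K1*K2*K3), (K4+K5) gives (16*s^2 - 1)/(16*s^3 - 28*s^2 + 8*s)
That last expression is T(s), already simplified. Scaling its denominator by 1/16 (the reciprocal of the leading coefficient) yields the monic denominator.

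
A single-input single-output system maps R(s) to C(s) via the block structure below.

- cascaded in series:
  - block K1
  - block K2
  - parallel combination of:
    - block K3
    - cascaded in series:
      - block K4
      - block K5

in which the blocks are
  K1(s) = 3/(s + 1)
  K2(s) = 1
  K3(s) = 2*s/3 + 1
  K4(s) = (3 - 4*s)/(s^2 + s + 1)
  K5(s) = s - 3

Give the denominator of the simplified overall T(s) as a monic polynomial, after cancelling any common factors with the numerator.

Answer: s^3 + 2*s^2 + 2*s + 1

Working:
Step 1. cascade K4, K5 = (-4*s^2 + 15*s - 9)/(s^2 + s + 1)
Step 2. reduce the parallel group K3, (K4*K5) = (2*s^3 - 7*s^2 + 50*s - 24)/(3*s^2 + 3*s + 3)
Step 3. cascade K1, K2, (K3+(K4*K5)) = (2*s^3 - 7*s^2 + 50*s - 24)/(s^3 + 2*s^2 + 2*s + 1)
No further cancellation is possible in the step-3 result, so that is T(s). Its denominator is already monic.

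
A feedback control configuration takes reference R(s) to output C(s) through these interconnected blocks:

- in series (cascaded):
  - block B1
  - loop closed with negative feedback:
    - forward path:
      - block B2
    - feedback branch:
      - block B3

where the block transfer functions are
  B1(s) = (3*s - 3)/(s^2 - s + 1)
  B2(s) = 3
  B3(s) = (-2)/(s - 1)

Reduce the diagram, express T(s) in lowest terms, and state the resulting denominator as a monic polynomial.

First reduce the diagram to T(s).

(1) collapse the loop (B2 forward, B3 return): (3*s - 3)/(s - 7)
(2) series reduction of B1, [B2/(1+B2*B3)]: (9*s^2 - 18*s + 9)/(s^3 - 8*s^2 + 8*s - 7)
T(s) is the step-2 result (common factors already cancelled). Leading coefficient of the denominator: 1, so no rescaling is needed.

Answer: s^3 - 8*s^2 + 8*s - 7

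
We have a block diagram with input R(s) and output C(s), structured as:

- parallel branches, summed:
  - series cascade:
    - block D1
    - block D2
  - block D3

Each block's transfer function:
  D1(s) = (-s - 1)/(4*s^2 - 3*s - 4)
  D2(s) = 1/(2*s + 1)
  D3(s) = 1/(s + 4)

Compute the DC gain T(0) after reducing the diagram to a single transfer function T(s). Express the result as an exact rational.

1. reduce the series chain D1, D2, giving (-s - 1)/(8*s^3 - 2*s^2 - 11*s - 4)
2. combine (D1*D2), D3 in parallel, giving (8*s^3 - 3*s^2 - 16*s - 8)/(8*s^4 + 30*s^3 - 19*s^2 - 48*s - 16)
DC gain: substitute s = 0 into T(s) from step 2: T(0) = -8/(-16) = 1/2.

Final answer: 1/2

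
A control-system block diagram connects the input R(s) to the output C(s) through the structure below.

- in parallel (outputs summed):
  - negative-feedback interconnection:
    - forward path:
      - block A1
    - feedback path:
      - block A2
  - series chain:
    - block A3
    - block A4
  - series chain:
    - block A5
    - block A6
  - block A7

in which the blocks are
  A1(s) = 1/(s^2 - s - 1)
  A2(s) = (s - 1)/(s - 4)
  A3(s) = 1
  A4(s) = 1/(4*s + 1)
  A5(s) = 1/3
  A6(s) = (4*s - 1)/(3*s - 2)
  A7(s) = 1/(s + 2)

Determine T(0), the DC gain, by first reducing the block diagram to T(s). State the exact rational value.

Answer: 1/3

Working:
Step 1: collapse the loop (A1 forward, A2 return) -> (s - 4)/(s^3 - 5*s^2 + 4*s + 3)
Step 2: cascade A3, A4 -> 1/(4*s + 1)
Step 3: series reduction of A5, A6 -> (4*s - 1)/(9*s - 6)
Step 4: add [A1/(1+A1*A2)], (A3*A4), (A5*A6), A7 (parallel) -> (16*s^6 - 3*s^5 - 289*s^4 + 269*s^3 + 51*s^2 + 40*s - 12)/(36*s^6 - 123*s^5 - 177*s^4 + 504*s^3 + 87*s^2 - 156*s - 36)
The step-4 result is T(s). Setting s = 0: T(0) = -12/(-36) = 1/3.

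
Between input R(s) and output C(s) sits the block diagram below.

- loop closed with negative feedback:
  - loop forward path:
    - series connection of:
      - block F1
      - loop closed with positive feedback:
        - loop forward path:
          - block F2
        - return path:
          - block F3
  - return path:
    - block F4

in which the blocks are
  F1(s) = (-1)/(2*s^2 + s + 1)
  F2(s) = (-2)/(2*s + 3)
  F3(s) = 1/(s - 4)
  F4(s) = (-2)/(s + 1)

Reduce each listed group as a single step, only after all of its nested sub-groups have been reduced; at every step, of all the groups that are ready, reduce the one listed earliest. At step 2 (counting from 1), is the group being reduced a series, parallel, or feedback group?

Step 1: collapse the loop (F2 forward, F3 return)
Step 2: reduce the series chain F1, [F2/(1-F2*F3)]
Step 3: reduce the feedback loop with forward (F1*[F2/(1-F2*F3)]) and return F4
The group at step 2 is a series group.

Final answer: series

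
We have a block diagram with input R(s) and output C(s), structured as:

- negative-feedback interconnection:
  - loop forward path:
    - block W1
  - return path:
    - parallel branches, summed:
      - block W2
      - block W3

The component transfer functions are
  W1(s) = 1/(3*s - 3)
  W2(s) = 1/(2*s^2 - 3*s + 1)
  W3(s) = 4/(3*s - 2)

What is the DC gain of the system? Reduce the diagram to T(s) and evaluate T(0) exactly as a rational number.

[1] reduce the parallel group W2, W3 = (8*s^2 - 9*s + 2)/(6*s^3 - 13*s^2 + 9*s - 2)
[2] reduce the feedback loop with forward W1 and return (W2+W3) = (6*s^3 - 13*s^2 + 9*s - 2)/(18*s^4 - 57*s^3 + 74*s^2 - 42*s + 8)
That last expression is T(s); at s = 0 only the constant terms survive, so T(0) = -2/8 = -1/4.

Answer: -1/4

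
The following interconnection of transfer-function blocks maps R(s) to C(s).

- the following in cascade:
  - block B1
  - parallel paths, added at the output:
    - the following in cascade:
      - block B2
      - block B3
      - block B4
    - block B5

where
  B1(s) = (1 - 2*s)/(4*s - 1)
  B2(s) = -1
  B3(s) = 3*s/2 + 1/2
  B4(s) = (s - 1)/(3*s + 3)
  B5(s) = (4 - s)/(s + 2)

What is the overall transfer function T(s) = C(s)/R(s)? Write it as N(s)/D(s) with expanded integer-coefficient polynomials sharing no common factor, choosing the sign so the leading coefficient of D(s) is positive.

Step 1. series reduction of B2, B3, B4: (-3*s^2 + 2*s + 1)/(6*s + 6)
Step 2. combine (B2*B3*B4), B5 in parallel: (-3*s^3 - 10*s^2 + 23*s + 26)/(6*s^2 + 18*s + 12)
Step 3. reduce the series chain B1, ((B2*B3*B4)+B5), giving the overall T(s)

Answer: (6*s^4 + 17*s^3 - 56*s^2 - 29*s + 26)/(24*s^3 + 66*s^2 + 30*s - 12)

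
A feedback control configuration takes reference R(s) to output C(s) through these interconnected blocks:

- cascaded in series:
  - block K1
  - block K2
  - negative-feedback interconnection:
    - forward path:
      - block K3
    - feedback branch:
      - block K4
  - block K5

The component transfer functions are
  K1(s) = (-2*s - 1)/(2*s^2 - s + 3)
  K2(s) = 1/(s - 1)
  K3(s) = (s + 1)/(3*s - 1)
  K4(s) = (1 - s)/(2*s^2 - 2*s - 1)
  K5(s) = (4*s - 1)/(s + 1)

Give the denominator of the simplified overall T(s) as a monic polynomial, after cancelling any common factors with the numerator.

Step 1: apply the feedback formula to K3, K4: (2*s^3 - 3*s - 1)/(6*s^3 - 9*s^2 - s + 2)
Step 2: multiply K1, K2, [K3/(1+K3*K4)], K5 (series): (-16*s^4 + 12*s^3 + 14*s^2 - 1)/(12*s^6 - 36*s^5 + 49*s^4 - 47*s^3 + 17*s^2 + 11*s - 6)
No further cancellation is possible in the step-2 result, so that is T(s). Its denominator becomes monic after dividing by the leading coefficient 12.

Answer: s^6 - 3*s^5 + 49*s^4/12 - 47*s^3/12 + 17*s^2/12 + 11*s/12 - 1/2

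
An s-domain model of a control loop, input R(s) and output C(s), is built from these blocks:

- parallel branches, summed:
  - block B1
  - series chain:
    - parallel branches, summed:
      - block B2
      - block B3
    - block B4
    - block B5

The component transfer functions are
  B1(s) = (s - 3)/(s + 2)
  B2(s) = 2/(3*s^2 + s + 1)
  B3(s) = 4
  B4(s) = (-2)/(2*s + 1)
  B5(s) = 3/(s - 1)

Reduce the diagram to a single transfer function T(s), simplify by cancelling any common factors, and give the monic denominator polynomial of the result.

The answer is s^5 + 11*s^4/6 - 2*s^3/3 - s^2 - 5*s/6 - 1/3.

Reasoning:
Step 1: sum the parallel branches B2, B3; result (12*s^2 + 4*s + 6)/(3*s^2 + s + 1)
Step 2: reduce the series chain (B2+B3), B4, B5; result (-72*s^2 - 24*s - 36)/(6*s^4 - s^3 - 2*s^2 - 2*s - 1)
Step 3: add B1, ((B2+B3)*B4*B5) (parallel); result (6*s^5 - 19*s^4 - 71*s^3 - 164*s^2 - 79*s - 69)/(6*s^5 + 11*s^4 - 4*s^3 - 6*s^2 - 5*s - 2)
That last expression is T(s), already simplified. Scaling its denominator by 1/6 (the reciprocal of the leading coefficient) yields the monic denominator.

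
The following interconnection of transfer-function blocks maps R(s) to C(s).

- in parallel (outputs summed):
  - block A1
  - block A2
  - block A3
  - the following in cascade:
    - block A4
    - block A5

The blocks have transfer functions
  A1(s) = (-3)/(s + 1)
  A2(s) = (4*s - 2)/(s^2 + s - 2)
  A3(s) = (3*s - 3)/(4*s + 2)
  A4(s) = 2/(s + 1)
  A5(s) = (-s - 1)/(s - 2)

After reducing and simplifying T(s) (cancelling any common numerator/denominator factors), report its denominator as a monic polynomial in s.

The answer is s^5 + s^4/2 - 5*s^3 - 5*s^2/2 + 4*s + 2.

Reasoning:
[1] multiply A4, A5 (series), giving (-2)/(s - 2)
[2] reduce the parallel group A1, A2, A3, (A4*A5), giving (3*s^5 - 7*s^4 - 45*s^3 + 33*s^2 + 12*s - 20)/(4*s^5 + 2*s^4 - 20*s^3 - 10*s^2 + 16*s + 8)
That last expression is T(s), already simplified. Scaling its denominator by 1/4 (the reciprocal of the leading coefficient) yields the monic denominator.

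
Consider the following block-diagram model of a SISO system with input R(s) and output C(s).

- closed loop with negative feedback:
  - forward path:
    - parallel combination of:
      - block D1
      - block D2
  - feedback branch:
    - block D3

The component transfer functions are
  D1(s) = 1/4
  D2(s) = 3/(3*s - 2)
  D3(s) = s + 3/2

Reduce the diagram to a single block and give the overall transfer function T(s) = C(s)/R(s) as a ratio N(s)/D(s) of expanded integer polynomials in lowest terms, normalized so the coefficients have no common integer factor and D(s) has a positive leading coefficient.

Reducing step by step:

Step 1. add D1, D2 (parallel) -> (3*s + 10)/(12*s - 8)
Step 2. reduce the feedback loop with forward (D1+D2) and return D3 - this is the overall T(s), already in the required normalized form

Answer: (6*s + 20)/(6*s^2 + 53*s + 14)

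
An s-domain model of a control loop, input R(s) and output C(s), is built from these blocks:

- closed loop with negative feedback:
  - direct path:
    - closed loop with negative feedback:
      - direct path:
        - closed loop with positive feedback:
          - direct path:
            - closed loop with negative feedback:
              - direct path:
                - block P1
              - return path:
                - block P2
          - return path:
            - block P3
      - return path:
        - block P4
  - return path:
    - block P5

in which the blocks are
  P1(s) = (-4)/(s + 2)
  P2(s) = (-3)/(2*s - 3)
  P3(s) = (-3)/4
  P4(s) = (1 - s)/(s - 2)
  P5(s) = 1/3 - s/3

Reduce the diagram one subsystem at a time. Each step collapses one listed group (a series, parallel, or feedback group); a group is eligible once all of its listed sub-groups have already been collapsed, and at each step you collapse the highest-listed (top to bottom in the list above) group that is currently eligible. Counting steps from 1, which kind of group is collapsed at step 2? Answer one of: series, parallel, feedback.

Step 1. feedback reduction of P1, P2
Step 2. apply the feedback formula to [P1/(1+P1*P2)], P3
Step 3. collapse the loop ([[P1/(1+P1*P2)]/(1-[P1/(1+P1*P2)]*P3)] forward, P4 return)
Step 4. close the feedback loop around [[[P1/(1+P1*P2)]/(1-[P1/(1+P1*P2)]*P3)]/(1+[[P1/(1+P1*P2)]/(1-[P1/(1+P1*P2)]*P3)]*P4)], P5
So the answer for step 2 is feedback.

Therefore the answer is feedback.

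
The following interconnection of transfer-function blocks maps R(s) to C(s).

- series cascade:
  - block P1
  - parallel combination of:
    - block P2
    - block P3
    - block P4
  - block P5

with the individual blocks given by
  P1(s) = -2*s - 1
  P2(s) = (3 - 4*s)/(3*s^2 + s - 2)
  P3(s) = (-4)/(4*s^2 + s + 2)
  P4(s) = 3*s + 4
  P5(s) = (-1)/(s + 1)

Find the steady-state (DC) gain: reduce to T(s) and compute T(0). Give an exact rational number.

Step 1 - combine P2, P3, P4 in parallel -> (36*s^5 + 69*s^4 + 9*s^3 - 8*s^2 - 21*s - 2)/(12*s^4 + 7*s^3 - s^2 - 4)
Step 2 - cascade P1, (P2+P3+P4), P5 -> (72*s^6 + 174*s^5 + 87*s^4 - 7*s^3 - 50*s^2 - 25*s - 2)/(12*s^5 + 19*s^4 + 6*s^3 - s^2 - 4*s - 4)
Evaluating the step-2 result (the overall T(s)) at s = 0 gives T(0) = -2/(-4) = 1/2.

Hence the answer: 1/2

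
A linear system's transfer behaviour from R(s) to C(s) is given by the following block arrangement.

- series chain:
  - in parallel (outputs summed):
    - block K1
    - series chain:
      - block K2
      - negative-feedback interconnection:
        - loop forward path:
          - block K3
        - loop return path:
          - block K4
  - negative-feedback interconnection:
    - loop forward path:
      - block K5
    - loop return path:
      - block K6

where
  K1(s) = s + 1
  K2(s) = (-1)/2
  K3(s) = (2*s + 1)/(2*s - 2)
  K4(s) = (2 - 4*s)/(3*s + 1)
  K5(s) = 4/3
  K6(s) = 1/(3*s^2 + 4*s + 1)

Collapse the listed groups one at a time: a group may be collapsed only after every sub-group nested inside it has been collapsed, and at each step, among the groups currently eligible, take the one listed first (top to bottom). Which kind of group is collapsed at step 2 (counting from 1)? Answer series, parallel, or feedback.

1. close the feedback loop around K3, K4
2. multiply K2, [K3/(1+K3*K4)] (series)
3. reduce the parallel group K1, (K2*[K3/(1+K3*K4)])
4. reduce the feedback loop with forward K5 and return K6
5. combine (K1+(K2*[K3/(1+K3*K4)])), [K5/(1+K5*K6)] in series
At step 2 the group reduced is series.

Final answer: series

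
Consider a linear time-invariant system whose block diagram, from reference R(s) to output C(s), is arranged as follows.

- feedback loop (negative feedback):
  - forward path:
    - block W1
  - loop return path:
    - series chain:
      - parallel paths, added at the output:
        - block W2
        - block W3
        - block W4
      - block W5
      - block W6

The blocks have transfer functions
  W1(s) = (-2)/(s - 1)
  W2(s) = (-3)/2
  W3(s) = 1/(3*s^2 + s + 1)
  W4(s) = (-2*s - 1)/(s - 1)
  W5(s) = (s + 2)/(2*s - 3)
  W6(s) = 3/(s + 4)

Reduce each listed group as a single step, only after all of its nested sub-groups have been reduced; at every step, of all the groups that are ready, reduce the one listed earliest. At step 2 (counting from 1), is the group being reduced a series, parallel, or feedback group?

(1) combine W2, W3, W4 in parallel
(2) combine (W2+W3+W4), W5, W6 in series
(3) reduce the feedback loop with forward W1 and return ((W2+W3+W4)*W5*W6)
At step 2 the group reduced is series.

Answer: series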